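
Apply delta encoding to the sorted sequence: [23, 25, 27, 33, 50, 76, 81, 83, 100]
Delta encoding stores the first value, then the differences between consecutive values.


First value: 23
Deltas:
  25 - 23 = 2
  27 - 25 = 2
  33 - 27 = 6
  50 - 33 = 17
  76 - 50 = 26
  81 - 76 = 5
  83 - 81 = 2
  100 - 83 = 17


Delta encoded: [23, 2, 2, 6, 17, 26, 5, 2, 17]


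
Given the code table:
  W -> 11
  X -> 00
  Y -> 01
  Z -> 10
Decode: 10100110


Decoding:
10 -> Z
10 -> Z
01 -> Y
10 -> Z


Result: ZZYZ


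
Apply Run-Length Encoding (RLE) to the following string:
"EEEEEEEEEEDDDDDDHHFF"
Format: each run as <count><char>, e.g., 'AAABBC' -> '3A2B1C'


Scanning runs left to right:
  i=0: run of 'E' x 10 -> '10E'
  i=10: run of 'D' x 6 -> '6D'
  i=16: run of 'H' x 2 -> '2H'
  i=18: run of 'F' x 2 -> '2F'

RLE = 10E6D2H2F


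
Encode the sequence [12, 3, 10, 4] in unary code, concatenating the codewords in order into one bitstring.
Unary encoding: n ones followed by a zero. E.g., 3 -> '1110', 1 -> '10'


Encode each number as n ones followed by a terminating 0:
  12 -> 1111111111110 (13 bits)
  3 -> 1110 (4 bits)
  10 -> 11111111110 (11 bits)
  4 -> 11110 (5 bits)
Total length = 13 + 4 + 11 + 5 = 33 bits.

Unary([12, 3, 10, 4]) = 111111111111011101111111111011110 (33 bits)


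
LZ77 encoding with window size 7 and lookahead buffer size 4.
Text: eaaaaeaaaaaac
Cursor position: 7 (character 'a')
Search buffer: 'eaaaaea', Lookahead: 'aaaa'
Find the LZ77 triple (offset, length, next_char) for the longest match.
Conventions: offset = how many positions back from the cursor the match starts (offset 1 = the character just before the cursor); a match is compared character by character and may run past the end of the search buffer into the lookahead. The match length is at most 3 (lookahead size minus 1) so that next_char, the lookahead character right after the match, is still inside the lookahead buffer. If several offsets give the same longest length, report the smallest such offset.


Try each offset into the search buffer:
  offset=1 (pos 6, char 'a'): match length 3
  offset=2 (pos 5, char 'e'): match length 0
  offset=3 (pos 4, char 'a'): match length 1
  offset=4 (pos 3, char 'a'): match length 2
  offset=5 (pos 2, char 'a'): match length 3
  offset=6 (pos 1, char 'a'): match length 3
  offset=7 (pos 0, char 'e'): match length 0
Longest match has length 3, found at offsets 1, 5, 6; take the smallest, offset 1.
next_char = character at position 7 + 3 = 10 -> 'a'

Best match: offset=1, length=3 (matching 'aaa' starting at position 6)
LZ77 triple: (1, 3, 'a')


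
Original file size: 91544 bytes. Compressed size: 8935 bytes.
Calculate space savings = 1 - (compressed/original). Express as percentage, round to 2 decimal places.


ratio = compressed/original = 8935/91544 = 0.097603
savings = 1 - ratio = 1 - 0.097603 = 0.902397
as a percentage: 0.902397 * 100 = 90.24%

Space savings = 1 - 8935/91544 = 90.24%


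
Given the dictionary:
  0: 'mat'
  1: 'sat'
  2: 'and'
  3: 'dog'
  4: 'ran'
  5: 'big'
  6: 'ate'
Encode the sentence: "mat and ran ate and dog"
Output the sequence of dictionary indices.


Look up each word in the dictionary:
  'mat' -> 0
  'and' -> 2
  'ran' -> 4
  'ate' -> 6
  'and' -> 2
  'dog' -> 3

Encoded: [0, 2, 4, 6, 2, 3]


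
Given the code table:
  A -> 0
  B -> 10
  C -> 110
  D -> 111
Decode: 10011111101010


Decoding:
10 -> B
0 -> A
111 -> D
111 -> D
0 -> A
10 -> B
10 -> B


Result: BADDABB


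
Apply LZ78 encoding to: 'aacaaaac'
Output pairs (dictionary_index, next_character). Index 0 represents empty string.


LZ78 encoding steps:
Dictionary: {0: ''}
Step 1: w='' (idx 0), next='a' -> output (0, 'a'), add 'a' as idx 1
Step 2: w='a' (idx 1), next='c' -> output (1, 'c'), add 'ac' as idx 2
Step 3: w='a' (idx 1), next='a' -> output (1, 'a'), add 'aa' as idx 3
Step 4: w='aa' (idx 3), next='c' -> output (3, 'c'), add 'aac' as idx 4


Encoded: [(0, 'a'), (1, 'c'), (1, 'a'), (3, 'c')]


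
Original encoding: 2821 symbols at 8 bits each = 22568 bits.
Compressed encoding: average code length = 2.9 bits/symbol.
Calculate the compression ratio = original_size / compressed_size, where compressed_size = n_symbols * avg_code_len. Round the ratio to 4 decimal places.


original_size = n_symbols * orig_bits = 2821 * 8 = 22568 bits
compressed_size = n_symbols * avg_code_len = 2821 * 2.9 = 8180.9 bits
ratio = original_size / compressed_size = 22568 / 8180.9 = 2.7586

Compression ratio = 2.7586


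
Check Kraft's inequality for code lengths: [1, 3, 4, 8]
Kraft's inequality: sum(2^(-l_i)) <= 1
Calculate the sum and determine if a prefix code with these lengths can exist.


Sum = 2^(-1) + 2^(-3) + 2^(-4) + 2^(-8)
    = 0.5 + 0.125 + 0.0625 + 0.00390625
    = 177/256 = 0.69140625
Since 0.69140625 <= 1, Kraft's inequality IS satisfied.
A prefix code with these lengths CAN exist.

Kraft sum = 0.69140625. Satisfied.


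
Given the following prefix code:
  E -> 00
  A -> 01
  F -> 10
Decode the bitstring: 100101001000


Decoding step by step:
Bits 10 -> F
Bits 01 -> A
Bits 01 -> A
Bits 00 -> E
Bits 10 -> F
Bits 00 -> E


Decoded message: FAAEFE


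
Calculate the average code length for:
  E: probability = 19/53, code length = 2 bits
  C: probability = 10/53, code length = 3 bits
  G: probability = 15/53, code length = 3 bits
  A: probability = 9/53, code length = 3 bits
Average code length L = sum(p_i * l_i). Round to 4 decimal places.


Weighted contributions p_i * l_i:
  E: (19/53) * 2 = 38/53
  C: (10/53) * 3 = 30/53
  G: (15/53) * 3 = 45/53
  A: (9/53) * 3 = 27/53
Sum = (38 + 30 + 45 + 27)/53 = 140/53

L = 140/53 = 2.6415 bits/symbol


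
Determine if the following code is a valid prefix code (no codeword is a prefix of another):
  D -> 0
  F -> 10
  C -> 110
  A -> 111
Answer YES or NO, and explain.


Checking each pair (does one codeword prefix another?):
  D='0' vs F='10': no prefix
  D='0' vs C='110': no prefix
  D='0' vs A='111': no prefix
  F='10' vs D='0': no prefix
  F='10' vs C='110': no prefix
  F='10' vs A='111': no prefix
  C='110' vs D='0': no prefix
  C='110' vs F='10': no prefix
  C='110' vs A='111': no prefix
  A='111' vs D='0': no prefix
  A='111' vs F='10': no prefix
  A='111' vs C='110': no prefix
No violation found over all pairs.

YES -- this is a valid prefix code. No codeword is a prefix of any other codeword.


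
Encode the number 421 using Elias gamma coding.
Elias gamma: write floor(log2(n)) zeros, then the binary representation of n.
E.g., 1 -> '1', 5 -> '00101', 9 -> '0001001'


num_bits = floor(log2(421)) + 1 = 9
leading_zeros = num_bits - 1 = 8
binary(421) = 110100101

Elias gamma(421) = '00000000' + '110100101' = 00000000110100101 (17 bits)


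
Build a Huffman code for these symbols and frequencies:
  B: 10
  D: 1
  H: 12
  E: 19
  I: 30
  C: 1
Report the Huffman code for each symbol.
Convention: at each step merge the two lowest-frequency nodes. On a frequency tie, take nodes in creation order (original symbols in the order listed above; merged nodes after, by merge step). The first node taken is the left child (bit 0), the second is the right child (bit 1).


Huffman tree construction:
Step 1: Merge D(1) + C(1) = 2
Step 2: Merge (D+C)(2) + B(10) = 12
Step 3: Merge H(12) + ((D+C)+B)(12) = 24
Step 4: Merge E(19) + (H+((D+C)+B))(24) = 43
Step 5: Merge I(30) + (E+(H+((D+C)+B)))(43) = 73
Read each symbol's code off the tree from the root (left child = 0, right child = 1).

Codes:
  B: 1111 (length 4)
  D: 11100 (length 5)
  H: 110 (length 3)
  E: 10 (length 2)
  I: 0 (length 1)
  C: 11101 (length 5)
Average code length: 154/73 = 2.1096 bits/symbol


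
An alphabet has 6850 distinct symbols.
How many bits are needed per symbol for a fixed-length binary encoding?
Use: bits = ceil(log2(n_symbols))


log2(6850) = 12.7419
Bracket: 2^12 = 4096 < 6850 <= 2^13 = 8192
So ceil(log2(6850)) = 13

bits = ceil(log2(6850)) = ceil(12.7419) = 13 bits


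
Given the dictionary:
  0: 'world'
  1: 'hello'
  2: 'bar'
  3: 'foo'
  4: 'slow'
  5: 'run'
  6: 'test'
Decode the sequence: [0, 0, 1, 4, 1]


Look up each index in the dictionary:
  0 -> 'world'
  0 -> 'world'
  1 -> 'hello'
  4 -> 'slow'
  1 -> 'hello'

Decoded: "world world hello slow hello"


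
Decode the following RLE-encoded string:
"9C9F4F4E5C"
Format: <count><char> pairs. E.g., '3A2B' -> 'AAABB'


Expanding each <count><char> pair:
  9C -> 'CCCCCCCCC'
  9F -> 'FFFFFFFFF'
  4F -> 'FFFF'
  4E -> 'EEEE'
  5C -> 'CCCCC'

Decoded = CCCCCCCCCFFFFFFFFFFFFFEEEECCCCC


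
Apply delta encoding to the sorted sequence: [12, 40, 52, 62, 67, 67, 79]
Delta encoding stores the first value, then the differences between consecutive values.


First value: 12
Deltas:
  40 - 12 = 28
  52 - 40 = 12
  62 - 52 = 10
  67 - 62 = 5
  67 - 67 = 0
  79 - 67 = 12


Delta encoded: [12, 28, 12, 10, 5, 0, 12]


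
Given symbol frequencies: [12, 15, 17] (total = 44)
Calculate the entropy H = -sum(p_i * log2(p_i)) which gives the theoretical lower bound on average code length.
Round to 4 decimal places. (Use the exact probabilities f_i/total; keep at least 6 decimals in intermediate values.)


Per-symbol terms -p_i * log2(p_i) with p_i = f_i/44:
  p = 12/44 = 0.272727: log2(p) = -1.874469, -p*log2(p) = 0.511219
  p = 15/44 = 0.340909: log2(p) = -1.552541, -p*log2(p) = 0.529275
  p = 17/44 = 0.386364: log2(p) = -1.371969, -p*log2(p) = 0.530079
H = 0.511219 + 0.529275 + 0.530079 = 1.570573

H = 1.5706 bits/symbol


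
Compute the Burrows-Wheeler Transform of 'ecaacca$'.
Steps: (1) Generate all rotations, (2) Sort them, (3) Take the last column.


Rotations (sorted):
  0: $ecaacca -> last char: a
  1: a$ecaacc -> last char: c
  2: aacca$ec -> last char: c
  3: acca$eca -> last char: a
  4: ca$ecaac -> last char: c
  5: caacca$e -> last char: e
  6: cca$ecaa -> last char: a
  7: ecaacca$ -> last char: $


BWT = accacea$


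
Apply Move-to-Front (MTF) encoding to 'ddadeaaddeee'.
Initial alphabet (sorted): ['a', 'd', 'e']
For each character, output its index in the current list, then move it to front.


MTF encoding:
'd': index 1 in ['a', 'd', 'e'] -> ['d', 'a', 'e']
'd': index 0 in ['d', 'a', 'e'] -> ['d', 'a', 'e']
'a': index 1 in ['d', 'a', 'e'] -> ['a', 'd', 'e']
'd': index 1 in ['a', 'd', 'e'] -> ['d', 'a', 'e']
'e': index 2 in ['d', 'a', 'e'] -> ['e', 'd', 'a']
'a': index 2 in ['e', 'd', 'a'] -> ['a', 'e', 'd']
'a': index 0 in ['a', 'e', 'd'] -> ['a', 'e', 'd']
'd': index 2 in ['a', 'e', 'd'] -> ['d', 'a', 'e']
'd': index 0 in ['d', 'a', 'e'] -> ['d', 'a', 'e']
'e': index 2 in ['d', 'a', 'e'] -> ['e', 'd', 'a']
'e': index 0 in ['e', 'd', 'a'] -> ['e', 'd', 'a']
'e': index 0 in ['e', 'd', 'a'] -> ['e', 'd', 'a']


Output: [1, 0, 1, 1, 2, 2, 0, 2, 0, 2, 0, 0]


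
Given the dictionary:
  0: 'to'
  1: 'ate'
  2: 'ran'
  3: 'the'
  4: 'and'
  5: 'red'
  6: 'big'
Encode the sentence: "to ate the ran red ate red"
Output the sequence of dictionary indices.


Look up each word in the dictionary:
  'to' -> 0
  'ate' -> 1
  'the' -> 3
  'ran' -> 2
  'red' -> 5
  'ate' -> 1
  'red' -> 5

Encoded: [0, 1, 3, 2, 5, 1, 5]


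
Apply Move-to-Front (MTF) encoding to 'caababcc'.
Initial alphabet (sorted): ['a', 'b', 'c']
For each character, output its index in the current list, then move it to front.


MTF encoding:
'c': index 2 in ['a', 'b', 'c'] -> ['c', 'a', 'b']
'a': index 1 in ['c', 'a', 'b'] -> ['a', 'c', 'b']
'a': index 0 in ['a', 'c', 'b'] -> ['a', 'c', 'b']
'b': index 2 in ['a', 'c', 'b'] -> ['b', 'a', 'c']
'a': index 1 in ['b', 'a', 'c'] -> ['a', 'b', 'c']
'b': index 1 in ['a', 'b', 'c'] -> ['b', 'a', 'c']
'c': index 2 in ['b', 'a', 'c'] -> ['c', 'b', 'a']
'c': index 0 in ['c', 'b', 'a'] -> ['c', 'b', 'a']


Output: [2, 1, 0, 2, 1, 1, 2, 0]


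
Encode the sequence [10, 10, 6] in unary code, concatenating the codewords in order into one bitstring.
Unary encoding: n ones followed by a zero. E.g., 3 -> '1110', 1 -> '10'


Encode each number as n ones followed by a terminating 0:
  10 -> 11111111110 (11 bits)
  10 -> 11111111110 (11 bits)
  6 -> 1111110 (7 bits)
Total length = 11 + 11 + 7 = 29 bits.

Unary([10, 10, 6]) = 11111111110111111111101111110 (29 bits)


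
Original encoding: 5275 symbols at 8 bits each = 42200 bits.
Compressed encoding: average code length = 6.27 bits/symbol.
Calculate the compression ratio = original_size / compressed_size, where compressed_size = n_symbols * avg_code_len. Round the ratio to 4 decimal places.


original_size = n_symbols * orig_bits = 5275 * 8 = 42200 bits
compressed_size = n_symbols * avg_code_len = 5275 * 6.27 = 33074.25 bits
ratio = original_size / compressed_size = 42200 / 33074.25 = 1.2759

Compression ratio = 1.2759


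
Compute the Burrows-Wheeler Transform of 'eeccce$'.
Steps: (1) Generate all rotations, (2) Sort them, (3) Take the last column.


Rotations (sorted):
  0: $eeccce -> last char: e
  1: ccce$ee -> last char: e
  2: cce$eec -> last char: c
  3: ce$eecc -> last char: c
  4: e$eeccc -> last char: c
  5: eccce$e -> last char: e
  6: eeccce$ -> last char: $


BWT = eeccce$


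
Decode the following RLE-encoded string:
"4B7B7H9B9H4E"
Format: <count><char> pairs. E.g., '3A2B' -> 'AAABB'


Expanding each <count><char> pair:
  4B -> 'BBBB'
  7B -> 'BBBBBBB'
  7H -> 'HHHHHHH'
  9B -> 'BBBBBBBBB'
  9H -> 'HHHHHHHHH'
  4E -> 'EEEE'

Decoded = BBBBBBBBBBBHHHHHHHBBBBBBBBBHHHHHHHHHEEEE


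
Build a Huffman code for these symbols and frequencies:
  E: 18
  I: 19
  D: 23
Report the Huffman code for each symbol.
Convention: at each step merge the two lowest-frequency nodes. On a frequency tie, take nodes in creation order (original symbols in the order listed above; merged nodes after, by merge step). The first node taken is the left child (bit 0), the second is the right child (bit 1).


Huffman tree construction:
Step 1: Merge E(18) + I(19) = 37
Step 2: Merge D(23) + (E+I)(37) = 60
Read each symbol's code off the tree from the root (left child = 0, right child = 1).

Codes:
  E: 10 (length 2)
  I: 11 (length 2)
  D: 0 (length 1)
Average code length: 97/60 = 1.6167 bits/symbol


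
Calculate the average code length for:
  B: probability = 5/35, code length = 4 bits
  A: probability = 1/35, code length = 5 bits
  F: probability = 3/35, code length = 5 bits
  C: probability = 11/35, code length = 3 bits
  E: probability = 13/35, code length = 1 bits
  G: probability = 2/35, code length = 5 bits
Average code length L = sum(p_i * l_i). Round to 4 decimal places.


Weighted contributions p_i * l_i:
  B: (5/35) * 4 = 20/35
  A: (1/35) * 5 = 5/35
  F: (3/35) * 5 = 15/35
  C: (11/35) * 3 = 33/35
  E: (13/35) * 1 = 13/35
  G: (2/35) * 5 = 10/35
Sum = (20 + 5 + 15 + 33 + 13 + 10)/35 = 96/35

L = 96/35 = 2.7429 bits/symbol


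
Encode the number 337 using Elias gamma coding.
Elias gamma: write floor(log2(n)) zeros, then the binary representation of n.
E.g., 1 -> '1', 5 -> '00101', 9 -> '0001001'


num_bits = floor(log2(337)) + 1 = 9
leading_zeros = num_bits - 1 = 8
binary(337) = 101010001

Elias gamma(337) = '00000000' + '101010001' = 00000000101010001 (17 bits)


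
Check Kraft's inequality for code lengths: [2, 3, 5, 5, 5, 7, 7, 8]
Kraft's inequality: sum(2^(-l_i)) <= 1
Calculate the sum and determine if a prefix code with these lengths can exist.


Sum = 2^(-2) + 2^(-3) + 2^(-5) + 2^(-5) + 2^(-5) + 2^(-7) + 2^(-7) + 2^(-8)
    = 0.25 + 0.125 + 0.03125 + 0.03125 + 0.03125 + 0.0078125 + 0.0078125 + 0.00390625
    = 125/256 = 0.48828125
Since 0.48828125 <= 1, Kraft's inequality IS satisfied.
A prefix code with these lengths CAN exist.

Kraft sum = 0.48828125. Satisfied.


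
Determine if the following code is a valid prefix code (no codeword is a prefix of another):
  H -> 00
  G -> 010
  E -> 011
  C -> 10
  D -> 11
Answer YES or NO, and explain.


Checking each pair (does one codeword prefix another?):
  H='00' vs G='010': no prefix
  H='00' vs E='011': no prefix
  H='00' vs C='10': no prefix
  H='00' vs D='11': no prefix
  G='010' vs H='00': no prefix
  G='010' vs E='011': no prefix
  G='010' vs C='10': no prefix
  G='010' vs D='11': no prefix
  E='011' vs H='00': no prefix
  E='011' vs G='010': no prefix
  E='011' vs C='10': no prefix
  E='011' vs D='11': no prefix
  C='10' vs H='00': no prefix
  C='10' vs G='010': no prefix
  C='10' vs E='011': no prefix
  C='10' vs D='11': no prefix
  D='11' vs H='00': no prefix
  D='11' vs G='010': no prefix
  D='11' vs E='011': no prefix
  D='11' vs C='10': no prefix
No violation found over all pairs.

YES -- this is a valid prefix code. No codeword is a prefix of any other codeword.


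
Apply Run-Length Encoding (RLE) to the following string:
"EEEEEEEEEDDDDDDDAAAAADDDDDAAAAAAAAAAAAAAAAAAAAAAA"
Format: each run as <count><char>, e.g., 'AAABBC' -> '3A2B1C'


Scanning runs left to right:
  i=0: run of 'E' x 9 -> '9E'
  i=9: run of 'D' x 7 -> '7D'
  i=16: run of 'A' x 5 -> '5A'
  i=21: run of 'D' x 5 -> '5D'
  i=26: run of 'A' x 23 -> '23A'

RLE = 9E7D5A5D23A


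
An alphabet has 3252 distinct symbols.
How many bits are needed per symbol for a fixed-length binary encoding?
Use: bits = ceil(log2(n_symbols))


log2(3252) = 11.6671
Bracket: 2^11 = 2048 < 3252 <= 2^12 = 4096
So ceil(log2(3252)) = 12

bits = ceil(log2(3252)) = ceil(11.6671) = 12 bits


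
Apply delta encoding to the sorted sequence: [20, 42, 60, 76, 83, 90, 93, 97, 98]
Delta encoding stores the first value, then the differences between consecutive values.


First value: 20
Deltas:
  42 - 20 = 22
  60 - 42 = 18
  76 - 60 = 16
  83 - 76 = 7
  90 - 83 = 7
  93 - 90 = 3
  97 - 93 = 4
  98 - 97 = 1


Delta encoded: [20, 22, 18, 16, 7, 7, 3, 4, 1]


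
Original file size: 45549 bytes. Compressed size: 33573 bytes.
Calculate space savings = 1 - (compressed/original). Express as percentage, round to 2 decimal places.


ratio = compressed/original = 33573/45549 = 0.737074
savings = 1 - ratio = 1 - 0.737074 = 0.262926
as a percentage: 0.262926 * 100 = 26.29%

Space savings = 1 - 33573/45549 = 26.29%


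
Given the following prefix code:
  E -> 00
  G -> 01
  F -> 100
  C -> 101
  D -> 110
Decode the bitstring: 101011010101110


Decoding step by step:
Bits 101 -> C
Bits 01 -> G
Bits 101 -> C
Bits 01 -> G
Bits 01 -> G
Bits 110 -> D


Decoded message: CGCGGD


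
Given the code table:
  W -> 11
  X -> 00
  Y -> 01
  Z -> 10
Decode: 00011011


Decoding:
00 -> X
01 -> Y
10 -> Z
11 -> W


Result: XYZW


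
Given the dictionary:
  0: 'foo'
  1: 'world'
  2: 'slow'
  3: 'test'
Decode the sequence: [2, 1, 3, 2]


Look up each index in the dictionary:
  2 -> 'slow'
  1 -> 'world'
  3 -> 'test'
  2 -> 'slow'

Decoded: "slow world test slow"


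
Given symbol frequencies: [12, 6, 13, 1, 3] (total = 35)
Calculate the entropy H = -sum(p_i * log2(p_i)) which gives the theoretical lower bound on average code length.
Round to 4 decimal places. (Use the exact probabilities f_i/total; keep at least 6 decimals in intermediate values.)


Per-symbol terms -p_i * log2(p_i) with p_i = f_i/35:
  p = 12/35 = 0.342857: log2(p) = -1.544321, -p*log2(p) = 0.529481
  p = 6/35 = 0.171429: log2(p) = -2.544321, -p*log2(p) = 0.436169
  p = 13/35 = 0.371429: log2(p) = -1.428843, -p*log2(p) = 0.530713
  p = 1/35 = 0.028571: log2(p) = -5.129283, -p*log2(p) = 0.146551
  p = 3/35 = 0.085714: log2(p) = -3.544321, -p*log2(p) = 0.303799
H = 0.529481 + 0.436169 + 0.530713 + 0.146551 + 0.303799 = 1.946713

H = 1.9467 bits/symbol


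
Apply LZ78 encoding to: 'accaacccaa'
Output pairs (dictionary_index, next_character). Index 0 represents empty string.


LZ78 encoding steps:
Dictionary: {0: ''}
Step 1: w='' (idx 0), next='a' -> output (0, 'a'), add 'a' as idx 1
Step 2: w='' (idx 0), next='c' -> output (0, 'c'), add 'c' as idx 2
Step 3: w='c' (idx 2), next='a' -> output (2, 'a'), add 'ca' as idx 3
Step 4: w='a' (idx 1), next='c' -> output (1, 'c'), add 'ac' as idx 4
Step 5: w='c' (idx 2), next='c' -> output (2, 'c'), add 'cc' as idx 5
Step 6: w='a' (idx 1), next='a' -> output (1, 'a'), add 'aa' as idx 6


Encoded: [(0, 'a'), (0, 'c'), (2, 'a'), (1, 'c'), (2, 'c'), (1, 'a')]


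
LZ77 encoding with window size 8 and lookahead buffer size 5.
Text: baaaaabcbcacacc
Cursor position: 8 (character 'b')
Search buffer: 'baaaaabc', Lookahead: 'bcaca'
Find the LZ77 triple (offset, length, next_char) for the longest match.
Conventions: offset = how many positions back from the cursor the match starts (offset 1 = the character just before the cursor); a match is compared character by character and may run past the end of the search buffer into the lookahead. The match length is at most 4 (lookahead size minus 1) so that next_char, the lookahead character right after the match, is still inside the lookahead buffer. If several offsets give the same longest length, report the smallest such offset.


Try each offset into the search buffer:
  offset=1 (pos 7, char 'c'): match length 0
  offset=2 (pos 6, char 'b'): match length 2
  offset=3 (pos 5, char 'a'): match length 0
  offset=4 (pos 4, char 'a'): match length 0
  offset=5 (pos 3, char 'a'): match length 0
  offset=6 (pos 2, char 'a'): match length 0
  offset=7 (pos 1, char 'a'): match length 0
  offset=8 (pos 0, char 'b'): match length 1
Longest match has length 2 at offset 2.
next_char = character at position 8 + 2 = 10 -> 'a'

Best match: offset=2, length=2 (matching 'bc' starting at position 6)
LZ77 triple: (2, 2, 'a')


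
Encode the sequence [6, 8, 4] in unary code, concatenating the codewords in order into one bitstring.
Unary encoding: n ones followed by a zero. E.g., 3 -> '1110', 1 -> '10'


Encode each number as n ones followed by a terminating 0:
  6 -> 1111110 (7 bits)
  8 -> 111111110 (9 bits)
  4 -> 11110 (5 bits)
Total length = 7 + 9 + 5 = 21 bits.

Unary([6, 8, 4]) = 111111011111111011110 (21 bits)


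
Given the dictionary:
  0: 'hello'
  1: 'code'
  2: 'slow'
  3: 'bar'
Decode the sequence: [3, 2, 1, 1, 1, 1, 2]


Look up each index in the dictionary:
  3 -> 'bar'
  2 -> 'slow'
  1 -> 'code'
  1 -> 'code'
  1 -> 'code'
  1 -> 'code'
  2 -> 'slow'

Decoded: "bar slow code code code code slow"


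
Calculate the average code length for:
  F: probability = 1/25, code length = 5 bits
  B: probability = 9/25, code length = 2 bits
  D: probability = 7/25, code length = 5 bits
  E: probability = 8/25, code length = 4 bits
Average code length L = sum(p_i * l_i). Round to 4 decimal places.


Weighted contributions p_i * l_i:
  F: (1/25) * 5 = 5/25
  B: (9/25) * 2 = 18/25
  D: (7/25) * 5 = 35/25
  E: (8/25) * 4 = 32/25
Sum = (5 + 18 + 35 + 32)/25 = 90/25

L = 90/25 = 3.6000 bits/symbol


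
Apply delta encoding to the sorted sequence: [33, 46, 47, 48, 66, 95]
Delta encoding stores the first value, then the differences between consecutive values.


First value: 33
Deltas:
  46 - 33 = 13
  47 - 46 = 1
  48 - 47 = 1
  66 - 48 = 18
  95 - 66 = 29


Delta encoded: [33, 13, 1, 1, 18, 29]


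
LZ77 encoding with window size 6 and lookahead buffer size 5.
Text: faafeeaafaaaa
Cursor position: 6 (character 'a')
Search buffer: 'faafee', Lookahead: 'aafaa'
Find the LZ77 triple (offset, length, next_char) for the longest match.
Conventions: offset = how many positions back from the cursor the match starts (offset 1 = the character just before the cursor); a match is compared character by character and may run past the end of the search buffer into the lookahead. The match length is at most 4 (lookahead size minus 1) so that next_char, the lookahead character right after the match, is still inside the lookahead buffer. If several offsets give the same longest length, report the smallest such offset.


Try each offset into the search buffer:
  offset=1 (pos 5, char 'e'): match length 0
  offset=2 (pos 4, char 'e'): match length 0
  offset=3 (pos 3, char 'f'): match length 0
  offset=4 (pos 2, char 'a'): match length 1
  offset=5 (pos 1, char 'a'): match length 3
  offset=6 (pos 0, char 'f'): match length 0
Longest match has length 3 at offset 5.
next_char = character at position 6 + 3 = 9 -> 'a'

Best match: offset=5, length=3 (matching 'aaf' starting at position 1)
LZ77 triple: (5, 3, 'a')


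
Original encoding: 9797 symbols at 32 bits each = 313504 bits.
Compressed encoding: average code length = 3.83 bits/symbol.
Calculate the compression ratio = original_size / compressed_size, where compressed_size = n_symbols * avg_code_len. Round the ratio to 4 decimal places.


original_size = n_symbols * orig_bits = 9797 * 32 = 313504 bits
compressed_size = n_symbols * avg_code_len = 9797 * 3.83 = 37522.51 bits
ratio = original_size / compressed_size = 313504 / 37522.51 = 8.3551

Compression ratio = 8.3551


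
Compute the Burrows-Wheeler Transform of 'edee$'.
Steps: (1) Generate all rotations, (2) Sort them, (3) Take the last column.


Rotations (sorted):
  0: $edee -> last char: e
  1: dee$e -> last char: e
  2: e$ede -> last char: e
  3: edee$ -> last char: $
  4: ee$ed -> last char: d


BWT = eee$d


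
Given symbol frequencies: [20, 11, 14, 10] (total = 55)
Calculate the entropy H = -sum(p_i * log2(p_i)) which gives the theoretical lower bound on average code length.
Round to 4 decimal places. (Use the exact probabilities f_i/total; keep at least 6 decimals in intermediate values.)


Per-symbol terms -p_i * log2(p_i) with p_i = f_i/55:
  p = 20/55 = 0.363636: log2(p) = -1.459432, -p*log2(p) = 0.530702
  p = 11/55 = 0.200000: log2(p) = -2.321928, -p*log2(p) = 0.464386
  p = 14/55 = 0.254545: log2(p) = -1.974005, -p*log2(p) = 0.502474
  p = 10/55 = 0.181818: log2(p) = -2.459432, -p*log2(p) = 0.447169
H = 0.530702 + 0.464386 + 0.502474 + 0.447169 = 1.944731

H = 1.9447 bits/symbol


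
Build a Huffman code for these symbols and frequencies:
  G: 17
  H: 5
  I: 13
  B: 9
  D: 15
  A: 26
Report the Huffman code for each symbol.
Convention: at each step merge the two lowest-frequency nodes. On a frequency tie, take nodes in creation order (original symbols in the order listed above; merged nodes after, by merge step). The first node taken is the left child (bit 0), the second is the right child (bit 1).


Huffman tree construction:
Step 1: Merge H(5) + B(9) = 14
Step 2: Merge I(13) + (H+B)(14) = 27
Step 3: Merge D(15) + G(17) = 32
Step 4: Merge A(26) + (I+(H+B))(27) = 53
Step 5: Merge (D+G)(32) + (A+(I+(H+B)))(53) = 85
Read each symbol's code off the tree from the root (left child = 0, right child = 1).

Codes:
  G: 01 (length 2)
  H: 1110 (length 4)
  I: 110 (length 3)
  B: 1111 (length 4)
  D: 00 (length 2)
  A: 10 (length 2)
Average code length: 211/85 = 2.4824 bits/symbol


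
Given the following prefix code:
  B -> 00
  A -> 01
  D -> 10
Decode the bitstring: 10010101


Decoding step by step:
Bits 10 -> D
Bits 01 -> A
Bits 01 -> A
Bits 01 -> A


Decoded message: DAAA


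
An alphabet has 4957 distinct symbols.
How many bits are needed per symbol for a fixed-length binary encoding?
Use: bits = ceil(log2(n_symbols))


log2(4957) = 12.2753
Bracket: 2^12 = 4096 < 4957 <= 2^13 = 8192
So ceil(log2(4957)) = 13

bits = ceil(log2(4957)) = ceil(12.2753) = 13 bits


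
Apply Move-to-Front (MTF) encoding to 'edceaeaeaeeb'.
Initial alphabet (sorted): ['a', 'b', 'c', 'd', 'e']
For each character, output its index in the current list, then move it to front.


MTF encoding:
'e': index 4 in ['a', 'b', 'c', 'd', 'e'] -> ['e', 'a', 'b', 'c', 'd']
'd': index 4 in ['e', 'a', 'b', 'c', 'd'] -> ['d', 'e', 'a', 'b', 'c']
'c': index 4 in ['d', 'e', 'a', 'b', 'c'] -> ['c', 'd', 'e', 'a', 'b']
'e': index 2 in ['c', 'd', 'e', 'a', 'b'] -> ['e', 'c', 'd', 'a', 'b']
'a': index 3 in ['e', 'c', 'd', 'a', 'b'] -> ['a', 'e', 'c', 'd', 'b']
'e': index 1 in ['a', 'e', 'c', 'd', 'b'] -> ['e', 'a', 'c', 'd', 'b']
'a': index 1 in ['e', 'a', 'c', 'd', 'b'] -> ['a', 'e', 'c', 'd', 'b']
'e': index 1 in ['a', 'e', 'c', 'd', 'b'] -> ['e', 'a', 'c', 'd', 'b']
'a': index 1 in ['e', 'a', 'c', 'd', 'b'] -> ['a', 'e', 'c', 'd', 'b']
'e': index 1 in ['a', 'e', 'c', 'd', 'b'] -> ['e', 'a', 'c', 'd', 'b']
'e': index 0 in ['e', 'a', 'c', 'd', 'b'] -> ['e', 'a', 'c', 'd', 'b']
'b': index 4 in ['e', 'a', 'c', 'd', 'b'] -> ['b', 'e', 'a', 'c', 'd']


Output: [4, 4, 4, 2, 3, 1, 1, 1, 1, 1, 0, 4]


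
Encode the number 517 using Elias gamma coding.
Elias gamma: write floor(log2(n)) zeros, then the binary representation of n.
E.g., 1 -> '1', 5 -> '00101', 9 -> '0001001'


num_bits = floor(log2(517)) + 1 = 10
leading_zeros = num_bits - 1 = 9
binary(517) = 1000000101

Elias gamma(517) = '000000000' + '1000000101' = 0000000001000000101 (19 bits)


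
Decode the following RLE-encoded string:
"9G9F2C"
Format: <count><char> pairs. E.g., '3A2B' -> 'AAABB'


Expanding each <count><char> pair:
  9G -> 'GGGGGGGGG'
  9F -> 'FFFFFFFFF'
  2C -> 'CC'

Decoded = GGGGGGGGGFFFFFFFFFCC


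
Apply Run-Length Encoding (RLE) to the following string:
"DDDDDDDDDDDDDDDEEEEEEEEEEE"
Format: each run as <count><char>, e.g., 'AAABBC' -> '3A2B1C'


Scanning runs left to right:
  i=0: run of 'D' x 15 -> '15D'
  i=15: run of 'E' x 11 -> '11E'

RLE = 15D11E


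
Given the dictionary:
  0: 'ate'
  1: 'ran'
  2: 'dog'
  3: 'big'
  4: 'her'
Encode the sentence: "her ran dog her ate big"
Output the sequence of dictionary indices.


Look up each word in the dictionary:
  'her' -> 4
  'ran' -> 1
  'dog' -> 2
  'her' -> 4
  'ate' -> 0
  'big' -> 3

Encoded: [4, 1, 2, 4, 0, 3]


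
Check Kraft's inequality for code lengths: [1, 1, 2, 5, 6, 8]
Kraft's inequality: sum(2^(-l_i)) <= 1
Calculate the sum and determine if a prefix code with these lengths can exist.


Sum = 2^(-1) + 2^(-1) + 2^(-2) + 2^(-5) + 2^(-6) + 2^(-8)
    = 0.5 + 0.5 + 0.25 + 0.03125 + 0.015625 + 0.00390625
    = 333/256 = 1.30078125
Since 1.30078125 > 1, Kraft's inequality is NOT satisfied.
A prefix code with these lengths CANNOT exist.

Kraft sum = 1.30078125. Not satisfied.


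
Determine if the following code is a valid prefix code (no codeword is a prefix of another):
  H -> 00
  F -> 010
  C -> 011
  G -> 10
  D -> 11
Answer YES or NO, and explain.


Checking each pair (does one codeword prefix another?):
  H='00' vs F='010': no prefix
  H='00' vs C='011': no prefix
  H='00' vs G='10': no prefix
  H='00' vs D='11': no prefix
  F='010' vs H='00': no prefix
  F='010' vs C='011': no prefix
  F='010' vs G='10': no prefix
  F='010' vs D='11': no prefix
  C='011' vs H='00': no prefix
  C='011' vs F='010': no prefix
  C='011' vs G='10': no prefix
  C='011' vs D='11': no prefix
  G='10' vs H='00': no prefix
  G='10' vs F='010': no prefix
  G='10' vs C='011': no prefix
  G='10' vs D='11': no prefix
  D='11' vs H='00': no prefix
  D='11' vs F='010': no prefix
  D='11' vs C='011': no prefix
  D='11' vs G='10': no prefix
No violation found over all pairs.

YES -- this is a valid prefix code. No codeword is a prefix of any other codeword.


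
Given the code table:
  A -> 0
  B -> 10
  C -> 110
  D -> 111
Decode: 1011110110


Decoding:
10 -> B
111 -> D
10 -> B
110 -> C


Result: BDBC


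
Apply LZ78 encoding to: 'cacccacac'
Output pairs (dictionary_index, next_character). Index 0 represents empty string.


LZ78 encoding steps:
Dictionary: {0: ''}
Step 1: w='' (idx 0), next='c' -> output (0, 'c'), add 'c' as idx 1
Step 2: w='' (idx 0), next='a' -> output (0, 'a'), add 'a' as idx 2
Step 3: w='c' (idx 1), next='c' -> output (1, 'c'), add 'cc' as idx 3
Step 4: w='c' (idx 1), next='a' -> output (1, 'a'), add 'ca' as idx 4
Step 5: w='ca' (idx 4), next='c' -> output (4, 'c'), add 'cac' as idx 5


Encoded: [(0, 'c'), (0, 'a'), (1, 'c'), (1, 'a'), (4, 'c')]


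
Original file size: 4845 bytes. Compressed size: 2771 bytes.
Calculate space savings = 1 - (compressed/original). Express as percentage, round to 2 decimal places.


ratio = compressed/original = 2771/4845 = 0.57193
savings = 1 - ratio = 1 - 0.57193 = 0.42807
as a percentage: 0.42807 * 100 = 42.81%

Space savings = 1 - 2771/4845 = 42.81%


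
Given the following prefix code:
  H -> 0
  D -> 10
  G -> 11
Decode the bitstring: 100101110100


Decoding step by step:
Bits 10 -> D
Bits 0 -> H
Bits 10 -> D
Bits 11 -> G
Bits 10 -> D
Bits 10 -> D
Bits 0 -> H


Decoded message: DHDGDDH


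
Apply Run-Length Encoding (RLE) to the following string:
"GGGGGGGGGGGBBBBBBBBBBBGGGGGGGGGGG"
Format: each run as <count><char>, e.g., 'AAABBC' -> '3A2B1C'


Scanning runs left to right:
  i=0: run of 'G' x 11 -> '11G'
  i=11: run of 'B' x 11 -> '11B'
  i=22: run of 'G' x 11 -> '11G'

RLE = 11G11B11G


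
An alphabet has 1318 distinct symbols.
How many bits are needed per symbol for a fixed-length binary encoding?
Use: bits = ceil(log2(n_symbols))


log2(1318) = 10.3641
Bracket: 2^10 = 1024 < 1318 <= 2^11 = 2048
So ceil(log2(1318)) = 11

bits = ceil(log2(1318)) = ceil(10.3641) = 11 bits


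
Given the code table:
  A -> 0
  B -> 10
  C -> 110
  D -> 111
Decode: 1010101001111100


Decoding:
10 -> B
10 -> B
10 -> B
10 -> B
0 -> A
111 -> D
110 -> C
0 -> A


Result: BBBBADCA


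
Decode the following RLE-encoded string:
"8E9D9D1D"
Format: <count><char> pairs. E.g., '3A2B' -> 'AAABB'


Expanding each <count><char> pair:
  8E -> 'EEEEEEEE'
  9D -> 'DDDDDDDDD'
  9D -> 'DDDDDDDDD'
  1D -> 'D'

Decoded = EEEEEEEEDDDDDDDDDDDDDDDDDDD


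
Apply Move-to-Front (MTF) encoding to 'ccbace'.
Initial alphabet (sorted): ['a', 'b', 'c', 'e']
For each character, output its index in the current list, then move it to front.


MTF encoding:
'c': index 2 in ['a', 'b', 'c', 'e'] -> ['c', 'a', 'b', 'e']
'c': index 0 in ['c', 'a', 'b', 'e'] -> ['c', 'a', 'b', 'e']
'b': index 2 in ['c', 'a', 'b', 'e'] -> ['b', 'c', 'a', 'e']
'a': index 2 in ['b', 'c', 'a', 'e'] -> ['a', 'b', 'c', 'e']
'c': index 2 in ['a', 'b', 'c', 'e'] -> ['c', 'a', 'b', 'e']
'e': index 3 in ['c', 'a', 'b', 'e'] -> ['e', 'c', 'a', 'b']


Output: [2, 0, 2, 2, 2, 3]


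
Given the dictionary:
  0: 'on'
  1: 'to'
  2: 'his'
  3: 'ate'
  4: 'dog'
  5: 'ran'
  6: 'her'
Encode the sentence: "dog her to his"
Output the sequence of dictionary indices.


Look up each word in the dictionary:
  'dog' -> 4
  'her' -> 6
  'to' -> 1
  'his' -> 2

Encoded: [4, 6, 1, 2]


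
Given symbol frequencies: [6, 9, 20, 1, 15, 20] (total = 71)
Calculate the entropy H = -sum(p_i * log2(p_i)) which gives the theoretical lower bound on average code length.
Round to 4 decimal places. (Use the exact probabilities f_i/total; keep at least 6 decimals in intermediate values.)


Per-symbol terms -p_i * log2(p_i) with p_i = f_i/71:
  p = 6/71 = 0.084507: log2(p) = -3.564785, -p*log2(p) = 0.301249
  p = 9/71 = 0.126761: log2(p) = -2.979822, -p*log2(p) = 0.377724
  p = 20/71 = 0.281690: log2(p) = -1.827819, -p*log2(p) = 0.514879
  p = 1/71 = 0.014085: log2(p) = -6.149747, -p*log2(p) = 0.086616
  p = 15/71 = 0.211268: log2(p) = -2.242857, -p*log2(p) = 0.473843
  p = 20/71 = 0.281690: log2(p) = -1.827819, -p*log2(p) = 0.514879
H = 0.301249 + 0.377724 + 0.514879 + 0.086616 + 0.473843 + 0.514879 = 2.269190

H = 2.2692 bits/symbol


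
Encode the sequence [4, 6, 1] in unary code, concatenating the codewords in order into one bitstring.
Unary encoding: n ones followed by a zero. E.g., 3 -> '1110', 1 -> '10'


Encode each number as n ones followed by a terminating 0:
  4 -> 11110 (5 bits)
  6 -> 1111110 (7 bits)
  1 -> 10 (2 bits)
Total length = 5 + 7 + 2 = 14 bits.

Unary([4, 6, 1]) = 11110111111010 (14 bits)


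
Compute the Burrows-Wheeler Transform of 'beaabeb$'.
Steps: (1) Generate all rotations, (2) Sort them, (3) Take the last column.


Rotations (sorted):
  0: $beaabeb -> last char: b
  1: aabeb$be -> last char: e
  2: abeb$bea -> last char: a
  3: b$beaabe -> last char: e
  4: beaabeb$ -> last char: $
  5: beb$beaa -> last char: a
  6: eaabeb$b -> last char: b
  7: eb$beaab -> last char: b


BWT = beae$abb


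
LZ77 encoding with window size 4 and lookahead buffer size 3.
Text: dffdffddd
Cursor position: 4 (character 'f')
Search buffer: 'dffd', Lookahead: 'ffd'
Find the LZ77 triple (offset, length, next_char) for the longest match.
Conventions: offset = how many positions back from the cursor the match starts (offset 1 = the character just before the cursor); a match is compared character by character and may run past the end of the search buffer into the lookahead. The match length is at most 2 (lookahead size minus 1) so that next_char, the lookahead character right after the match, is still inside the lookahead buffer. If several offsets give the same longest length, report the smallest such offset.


Try each offset into the search buffer:
  offset=1 (pos 3, char 'd'): match length 0
  offset=2 (pos 2, char 'f'): match length 1
  offset=3 (pos 1, char 'f'): match length 2
  offset=4 (pos 0, char 'd'): match length 0
Longest match has length 2 at offset 3.
next_char = character at position 4 + 2 = 6 -> 'd'

Best match: offset=3, length=2 (matching 'ff' starting at position 1)
LZ77 triple: (3, 2, 'd')


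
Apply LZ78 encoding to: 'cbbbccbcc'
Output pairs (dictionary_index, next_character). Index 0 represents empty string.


LZ78 encoding steps:
Dictionary: {0: ''}
Step 1: w='' (idx 0), next='c' -> output (0, 'c'), add 'c' as idx 1
Step 2: w='' (idx 0), next='b' -> output (0, 'b'), add 'b' as idx 2
Step 3: w='b' (idx 2), next='b' -> output (2, 'b'), add 'bb' as idx 3
Step 4: w='c' (idx 1), next='c' -> output (1, 'c'), add 'cc' as idx 4
Step 5: w='b' (idx 2), next='c' -> output (2, 'c'), add 'bc' as idx 5
Step 6: w='c' (idx 1), end of input -> output (1, '')


Encoded: [(0, 'c'), (0, 'b'), (2, 'b'), (1, 'c'), (2, 'c'), (1, '')]


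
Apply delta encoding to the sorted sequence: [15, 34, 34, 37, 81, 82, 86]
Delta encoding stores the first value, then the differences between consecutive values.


First value: 15
Deltas:
  34 - 15 = 19
  34 - 34 = 0
  37 - 34 = 3
  81 - 37 = 44
  82 - 81 = 1
  86 - 82 = 4


Delta encoded: [15, 19, 0, 3, 44, 1, 4]


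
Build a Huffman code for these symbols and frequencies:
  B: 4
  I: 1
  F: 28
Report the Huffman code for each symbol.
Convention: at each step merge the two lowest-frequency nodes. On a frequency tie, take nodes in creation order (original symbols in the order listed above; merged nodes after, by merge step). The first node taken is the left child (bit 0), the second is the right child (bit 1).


Huffman tree construction:
Step 1: Merge I(1) + B(4) = 5
Step 2: Merge (I+B)(5) + F(28) = 33
Read each symbol's code off the tree from the root (left child = 0, right child = 1).

Codes:
  B: 01 (length 2)
  I: 00 (length 2)
  F: 1 (length 1)
Average code length: 38/33 = 1.1515 bits/symbol


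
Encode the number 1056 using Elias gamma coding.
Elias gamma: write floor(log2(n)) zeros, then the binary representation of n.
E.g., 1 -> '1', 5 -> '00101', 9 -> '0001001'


num_bits = floor(log2(1056)) + 1 = 11
leading_zeros = num_bits - 1 = 10
binary(1056) = 10000100000

Elias gamma(1056) = '0000000000' + '10000100000' = 000000000010000100000 (21 bits)


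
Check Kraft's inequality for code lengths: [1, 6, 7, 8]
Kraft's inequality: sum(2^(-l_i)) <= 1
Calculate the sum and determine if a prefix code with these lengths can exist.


Sum = 2^(-1) + 2^(-6) + 2^(-7) + 2^(-8)
    = 0.5 + 0.015625 + 0.0078125 + 0.00390625
    = 135/256 = 0.52734375
Since 0.52734375 <= 1, Kraft's inequality IS satisfied.
A prefix code with these lengths CAN exist.

Kraft sum = 0.52734375. Satisfied.


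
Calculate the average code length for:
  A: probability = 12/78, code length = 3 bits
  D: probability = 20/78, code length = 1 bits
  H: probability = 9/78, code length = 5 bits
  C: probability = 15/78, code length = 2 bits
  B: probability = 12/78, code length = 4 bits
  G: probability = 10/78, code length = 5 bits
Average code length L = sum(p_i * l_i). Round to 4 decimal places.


Weighted contributions p_i * l_i:
  A: (12/78) * 3 = 36/78
  D: (20/78) * 1 = 20/78
  H: (9/78) * 5 = 45/78
  C: (15/78) * 2 = 30/78
  B: (12/78) * 4 = 48/78
  G: (10/78) * 5 = 50/78
Sum = (36 + 20 + 45 + 30 + 48 + 50)/78 = 229/78

L = 229/78 = 2.9359 bits/symbol


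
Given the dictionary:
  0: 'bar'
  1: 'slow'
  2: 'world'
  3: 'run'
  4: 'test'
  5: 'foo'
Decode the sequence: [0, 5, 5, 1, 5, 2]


Look up each index in the dictionary:
  0 -> 'bar'
  5 -> 'foo'
  5 -> 'foo'
  1 -> 'slow'
  5 -> 'foo'
  2 -> 'world'

Decoded: "bar foo foo slow foo world"
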